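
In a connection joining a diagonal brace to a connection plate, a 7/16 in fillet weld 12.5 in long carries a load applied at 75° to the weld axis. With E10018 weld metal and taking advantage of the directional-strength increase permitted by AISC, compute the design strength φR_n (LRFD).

φR_n ≈ 257 kip

E100XX → F_EXX = 100 ksi.
t_e = 0.707 × 0.4375 = 0.3093 in; A_we = 0.3093 × 12.5 = 3.866 in².
Directional factor: 1.0 + 0.5 sin^1.5(75°) = 1.475.
F_nw = 0.6 × 100 × 1.475 = 88.48 ksi.
φR_n = 0.75 × 88.48 × 3.866 = 256.6 kip.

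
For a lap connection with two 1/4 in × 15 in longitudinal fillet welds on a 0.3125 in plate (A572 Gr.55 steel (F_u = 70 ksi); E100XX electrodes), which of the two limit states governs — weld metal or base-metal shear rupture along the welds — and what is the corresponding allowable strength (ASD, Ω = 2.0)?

R_n/Ω ≈ 159 kips (weld metal governs)

E100XX → F_EXX = 100 ksi.
t_e = 0.707 × 0.25 = 0.1767 in; L = 30 in.
Weld metal: R_n/Ω = (1/2.0) × 0.6 × 100 × 0.1767 × 30 = 159.1 kips.
Base metal (shear rupture): R_n/Ω = (1/2.0) × 0.6 × 70 × 0.3125 × 30 = 196.9 kips.
Governing: weld metal.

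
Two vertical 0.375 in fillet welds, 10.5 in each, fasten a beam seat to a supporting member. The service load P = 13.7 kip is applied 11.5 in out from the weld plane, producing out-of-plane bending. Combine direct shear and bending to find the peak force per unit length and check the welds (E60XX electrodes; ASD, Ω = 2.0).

f_max ≈ 4.34 kip/in; adequate

E60XX → F_EXX = 60 ksi.
L_w = 2 × 10.5 = 21 in; section modulus (unit throat) S = 2 × L²/6 = 36.75 in².
Direct shear f_v = P/L_w = 13.7/21 = 0.6524 kip/in.
Moment M = P × e = 13.7 × 11.5 = 157.55 kip·in; bending f_b = M/S = 4.287 kip/in.
f_max = √(f_v² + f_b²) = √(0.6524² + 4.287²) = 4.336 kip/in.
r_n/Ω = (1/2.0) × 0.6 × 60 × (0.707 × 0.375) = 4.772 kip/in → adequate.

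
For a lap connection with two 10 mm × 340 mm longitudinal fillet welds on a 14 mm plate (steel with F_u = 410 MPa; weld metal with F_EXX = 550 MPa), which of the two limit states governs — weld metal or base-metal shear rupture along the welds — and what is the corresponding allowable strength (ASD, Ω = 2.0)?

R_n/Ω ≈ 793 kN (weld metal governs)

t_e = 0.707 × 10 = 7.07 mm; L = 680 mm.
Weld metal: R_n/Ω = (1/2.0) × 0.6 × 550 × 7.07 × 680 × 10⁻³ = 793.3 kN.
Base metal (shear rupture): R_n/Ω = (1/2.0) × 0.6 × 410 × 14 × 680 × 10⁻³ = 1171 kN.
Governing: weld metal.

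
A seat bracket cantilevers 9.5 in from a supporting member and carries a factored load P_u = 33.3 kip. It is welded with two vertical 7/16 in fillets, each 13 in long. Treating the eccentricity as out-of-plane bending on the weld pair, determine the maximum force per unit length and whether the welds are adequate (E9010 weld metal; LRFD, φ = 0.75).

E90XX → F_EXX = 90 ksi.
L_w = 2 × 13 = 26 in; section modulus (unit throat) S = 2 × L²/6 = 56.33 in².
Direct shear f_v = P/L_w = 33.3/26 = 1.281 kip/in.
Moment M = P × e = 33.3 × 9.5 = 316.35 kip·in; bending f_b = M/S = 5.616 kip/in.
f_max = √(f_v² + f_b²) = √(1.281² + 5.616²) = 5.76 kip/in.
φr_n = 0.75 × 0.6 × 90 × (0.707 × 0.4375) = 12.53 kip/in → adequate.

f_max ≈ 5.76 kip/in; adequate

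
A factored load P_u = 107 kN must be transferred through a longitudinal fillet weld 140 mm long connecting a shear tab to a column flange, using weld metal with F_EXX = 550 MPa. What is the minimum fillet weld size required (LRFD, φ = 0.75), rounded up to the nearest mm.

Total weld length L = 140 mm.
Required throat t_e = P_u / (φ × 0.6 F_EXX × L) = 107 / (0.75 × 0.6 × 550 × 140 × 10⁻³) = 3.088 mm.
Required leg w = t_e / 0.707 = 4.368 mm → use 5 mm.

w = 5 mm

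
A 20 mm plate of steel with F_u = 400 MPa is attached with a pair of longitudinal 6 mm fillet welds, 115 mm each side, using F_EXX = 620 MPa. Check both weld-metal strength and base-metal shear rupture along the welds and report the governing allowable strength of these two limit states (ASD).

t_e = 0.707 × 6 = 4.242 mm; L = 230 mm.
Weld metal: R_n/Ω = (1/2.0) × 0.6 × 620 × 4.242 × 230 × 10⁻³ = 181.5 kN.
Base metal (shear rupture): R_n/Ω = (1/2.0) × 0.6 × 400 × 20 × 230 × 10⁻³ = 552 kN.
Governing: weld metal.

R_n/Ω ≈ 181 kN (weld metal governs)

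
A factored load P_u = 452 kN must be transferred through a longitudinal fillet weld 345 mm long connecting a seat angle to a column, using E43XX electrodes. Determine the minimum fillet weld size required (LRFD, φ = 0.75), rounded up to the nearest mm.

E43XX → F_EXX = 430 MPa.
Total weld length L = 345 mm.
Required throat t_e = P_u / (φ × 0.6 F_EXX × L) = 452 / (0.75 × 0.6 × 430 × 345 × 10⁻³) = 6.771 mm.
Required leg w = t_e / 0.707 = 9.577 mm → use 10 mm.

w = 10 mm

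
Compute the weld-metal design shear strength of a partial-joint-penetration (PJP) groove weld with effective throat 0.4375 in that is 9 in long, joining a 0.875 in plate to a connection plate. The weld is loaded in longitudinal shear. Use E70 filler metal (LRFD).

φR_n ≈ 124 kips

E70XX → F_EXX = 70 ksi.
Effective throat (given) t_e = 0.4375 in.
A_we = 0.4375 × 9 = 3.938 in².
F_nw = 0.6 F_EXX = 42 ksi.
φR_n = 0.75 × 42 × 3.938 = 124 kips.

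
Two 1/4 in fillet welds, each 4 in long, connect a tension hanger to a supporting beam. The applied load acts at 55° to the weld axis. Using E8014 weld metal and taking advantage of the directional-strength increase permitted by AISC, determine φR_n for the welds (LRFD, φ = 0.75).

E80XX → F_EXX = 80 ksi.
t_e = 0.707 × 0.25 = 0.1767 in; A_we = 0.1767 × 8 = 1.414 in².
Directional factor: 1.0 + 0.5 sin^1.5(55°) = 1.371.
F_nw = 0.6 × 80 × 1.371 = 65.79 ksi.
φR_n = 0.75 × 65.79 × 1.414 = 69.77 kips.

φR_n ≈ 69.8 kips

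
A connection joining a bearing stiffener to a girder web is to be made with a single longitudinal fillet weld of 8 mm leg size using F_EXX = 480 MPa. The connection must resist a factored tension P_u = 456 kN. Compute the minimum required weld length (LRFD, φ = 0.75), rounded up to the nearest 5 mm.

Throat t_e = 0.707 × 8 = 5.656 mm.
φr_n = 0.75 × 0.6 × 480 × 5.656 × 10⁻³ = 1.222 kN/mm.
L_req = P_u / φr_n = 456 / 1.222 = 373.3 mm total.
Round up → use L = 375 mm.

L = 375 mm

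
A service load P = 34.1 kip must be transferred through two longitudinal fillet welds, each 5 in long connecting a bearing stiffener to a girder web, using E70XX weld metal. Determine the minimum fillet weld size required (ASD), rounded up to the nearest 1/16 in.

E70XX → F_EXX = 70 ksi.
Total weld length L = 10 in.
Required throat t_e = P × Ω / (0.6 F_EXX × L) = 34.1 × 2.0 / (0.6 × 70 × 10) = 0.1624 in.
Required leg w = t_e / 0.707 = 0.2297 in → use 1/4 in.

w = 1/4 in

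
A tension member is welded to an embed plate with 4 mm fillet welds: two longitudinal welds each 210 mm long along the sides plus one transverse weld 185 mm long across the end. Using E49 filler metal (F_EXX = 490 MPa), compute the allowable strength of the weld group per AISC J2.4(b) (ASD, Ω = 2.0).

R_n/Ω ≈ 264 kN

t_e = 0.707 × 4 = 2.828 mm.
R_nwl = 0.6 × 490 × 2.828 × 420 × 10⁻³ = 349.2 kN (longitudinal, 2 welds).
R_nwt = 0.6 × 490 × 2.828 × 185 × 10⁻³ = 153.8 kN (transverse, base value).
(i) R_nwl + R_nwt = 503 kN; (ii) 0.85 R_nwl + 1.5 R_nwt = 527.5 kN.
R_n = max = 527.5 kN [governs: (ii)]; R_n/Ω = 263.8 kN.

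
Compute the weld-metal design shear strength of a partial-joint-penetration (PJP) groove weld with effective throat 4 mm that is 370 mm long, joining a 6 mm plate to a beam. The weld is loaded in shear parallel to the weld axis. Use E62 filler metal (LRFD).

E62XX → F_EXX = 620 MPa.
Effective throat (given) t_e = 4 mm.
A_we = 4 × 370 = 1480 mm².
F_nw = 0.6 F_EXX = 372 MPa.
φR_n = 0.75 × 372 × 1480 × 10⁻³ = 412.9 kN.

φR_n ≈ 413 kN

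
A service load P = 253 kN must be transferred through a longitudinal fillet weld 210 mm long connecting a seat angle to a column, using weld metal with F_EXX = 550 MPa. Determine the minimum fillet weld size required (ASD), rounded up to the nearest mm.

w = 11 mm

Total weld length L = 210 mm.
Required throat t_e = P × Ω / (0.6 F_EXX × L) = 253 × 2.0 / (0.6 × 550 × 210 × 10⁻³) = 7.302 mm.
Required leg w = t_e / 0.707 = 10.33 mm → use 11 mm.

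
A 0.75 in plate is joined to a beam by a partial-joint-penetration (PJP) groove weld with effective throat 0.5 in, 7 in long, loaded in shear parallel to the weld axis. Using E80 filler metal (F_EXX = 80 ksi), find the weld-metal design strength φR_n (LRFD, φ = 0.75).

φR_n ≈ 126 kips

Effective throat (given) t_e = 0.5 in.
A_we = 0.5 × 7 = 3.5 in².
F_nw = 0.6 F_EXX = 48 ksi.
φR_n = 0.75 × 48 × 3.5 = 126 kips.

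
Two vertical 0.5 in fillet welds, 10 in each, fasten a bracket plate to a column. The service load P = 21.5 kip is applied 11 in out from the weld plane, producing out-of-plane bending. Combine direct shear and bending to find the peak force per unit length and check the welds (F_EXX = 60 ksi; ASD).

f_max ≈ 7.18 kip/in; NOT adequate

L_w = 2 × 10 = 20 in; section modulus (unit throat) S = 2 × L²/6 = 33.33 in².
Direct shear f_v = P/L_w = 21.5/20 = 1.075 kip/in.
Moment M = P × e = 21.5 × 11 = 236.5 kip·in; bending f_b = M/S = 7.095 kip/in.
f_max = √(f_v² + f_b²) = √(1.075² + 7.095²) = 7.176 kip/in.
r_n/Ω = (1/2.0) × 0.6 × 60 × (0.707 × 0.5) = 6.363 kip/in → NOT adequate.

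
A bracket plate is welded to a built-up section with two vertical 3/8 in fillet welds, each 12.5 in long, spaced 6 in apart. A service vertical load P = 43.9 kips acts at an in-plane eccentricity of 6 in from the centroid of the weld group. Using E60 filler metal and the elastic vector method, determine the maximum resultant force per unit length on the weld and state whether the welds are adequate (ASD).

f_max ≈ 4.37 kip/in; adequate

E60XX → F_EXX = 60 ksi.
Total weld length L_w = 25 in. Treat welds as unit-width lines.
Polar moment about centroid: J = 2[d³/12 + d(b/2)²] = 2[12.5³/12 + 12.5×3²] = 550.5 in³.
Direct shear f_v = P/L_w = 43.9 / 25 = 1.756 kip/in (vertical).
Torsion M = P·e = 43.9 × 6 = 263.4 kip·in.
Critical point at (x, y) = (3, 6.25) from centroid. f_tx = M·y/J = 2.99 kip/in; f_ty = M·x/J = 1.435 kip/in.
Resultant f_max = √[f_tx² + (f_v + f_ty)²] = √[2.99² + (1.756 + 1.435)²] = 4.373 kip/in.
Capacity per unit length: r_n/Ω = (1/2.0) × 0.6 × 60 × (0.707 × 0.375) = 4.772 kip/in.
4.373 ≤ 4.772 → adequate.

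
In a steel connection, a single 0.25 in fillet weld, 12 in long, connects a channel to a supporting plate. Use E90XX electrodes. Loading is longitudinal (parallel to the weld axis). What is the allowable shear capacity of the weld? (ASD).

E90XX → F_EXX = 90 ksi.
Effective throat t_e = 0.707 × 0.25 = 0.1767 in.
Total length L = 12 in; A_we = 0.1767 × 12 = 2.121 in².
F_nw = 0.6 F_EXX = 0.6 × 90 = 54 ksi.
R_n = 54 × 2.121 = 114.5 kip; R_n/Ω = 114.5/2.0 = 57.27 kip.

R_n/Ω ≈ 57.3 kip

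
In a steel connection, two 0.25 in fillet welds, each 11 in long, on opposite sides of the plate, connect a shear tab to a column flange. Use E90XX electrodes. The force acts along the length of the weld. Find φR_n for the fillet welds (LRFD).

E90XX → F_EXX = 90 ksi.
Effective throat t_e = 0.707 × 0.25 = 0.1767 in.
Total length L = 22 in; A_we = 0.1767 × 22 = 3.888 in².
F_nw = 0.6 F_EXX = 0.6 × 90 = 54 ksi.
φR_n = 0.75 × 54 × 3.888 = 157.5 kips.

φR_n ≈ 157 kips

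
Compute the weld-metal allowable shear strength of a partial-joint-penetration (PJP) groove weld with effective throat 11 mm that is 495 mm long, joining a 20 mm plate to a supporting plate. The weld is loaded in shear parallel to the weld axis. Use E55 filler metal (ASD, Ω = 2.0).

R_n/Ω ≈ 898 kN

E55XX → F_EXX = 550 MPa.
Effective throat (given) t_e = 11 mm.
A_we = 11 × 495 = 5445 mm².
F_nw = 0.6 F_EXX = 330 MPa.
R_n/Ω = (330 × 5445) / 2.0 × 10⁻³ = 898.4 kN.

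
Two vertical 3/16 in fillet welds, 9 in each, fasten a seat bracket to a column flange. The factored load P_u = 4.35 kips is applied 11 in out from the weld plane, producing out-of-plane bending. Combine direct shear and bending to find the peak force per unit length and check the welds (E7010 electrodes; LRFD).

E70XX → F_EXX = 70 ksi.
L_w = 2 × 9 = 18 in; section modulus (unit throat) S = 2 × L²/6 = 27 in².
Direct shear f_v = P/L_w = 4.35/18 = 0.2417 kip/in.
Moment M = P × e = 4.35 × 11 = 47.85 kip·in; bending f_b = M/S = 1.772 kip/in.
f_max = √(f_v² + f_b²) = √(0.2417² + 1.772²) = 1.789 kip/in.
φr_n = 0.75 × 0.6 × 70 × (0.707 × 0.1875) = 4.176 kip/in → adequate.

f_max ≈ 1.79 kip/in; adequate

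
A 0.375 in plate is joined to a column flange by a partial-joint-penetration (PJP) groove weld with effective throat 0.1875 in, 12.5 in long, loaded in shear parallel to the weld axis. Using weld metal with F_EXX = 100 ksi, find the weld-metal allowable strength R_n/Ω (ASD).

R_n/Ω ≈ 70.3 kips

Effective throat (given) t_e = 0.1875 in.
A_we = 0.1875 × 12.5 = 2.344 in².
F_nw = 0.6 F_EXX = 60 ksi.
R_n/Ω = (60 × 2.344) / 2.0 = 70.31 kips.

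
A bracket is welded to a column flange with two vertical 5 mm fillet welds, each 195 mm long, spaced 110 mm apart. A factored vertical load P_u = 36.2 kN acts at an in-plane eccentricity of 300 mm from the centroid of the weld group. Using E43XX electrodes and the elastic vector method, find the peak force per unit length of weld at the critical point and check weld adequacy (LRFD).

f_max ≈ 555 N/mm; adequate

E43XX → F_EXX = 430 MPa.
Total weld length L_w = 390 mm. Treat welds as unit-width lines.
Polar moment about centroid: J = 2[d³/12 + d(b/2)²] = 2[195³/12 + 195×55²] = 2416000 mm³.
Direct shear f_v = P/L_w = 36.2×10³ / 390 = 92.82 N/mm (vertical).
Torsion M = P·e = 36.2×10³ × 300 = 10860000 N·mm.
Critical point at (x, y) = (55, 97.5) from centroid. f_tx = M·y/J = 438.3 N/mm; f_ty = M·x/J = 247.3 N/mm.
Resultant f_max = √[f_tx² + (f_v + f_ty)²] = √[438.3² + (92.82 + 247.3)²] = 554.8 N/mm.
Capacity per unit length: φr_n = 0.75 × 0.6 × 430 × (0.707 × 5) = 684 N/mm.
554.8 ≤ 684 → adequate.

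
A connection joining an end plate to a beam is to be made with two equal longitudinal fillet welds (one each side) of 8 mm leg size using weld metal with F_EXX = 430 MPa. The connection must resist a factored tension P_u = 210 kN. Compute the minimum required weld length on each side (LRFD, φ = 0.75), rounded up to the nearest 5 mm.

Throat t_e = 0.707 × 8 = 5.656 mm.
φr_n = 0.75 × 0.6 × 430 × 5.656 × 10⁻³ = 1.094 kN/mm.
L_req = P_u / φr_n = 210 / 1.094 = 191.9 mm total.
Per side: 191.9 / 2 = 95.94 mm.
Round up → use L = 100 mm on each side.

L = 100 mm on each side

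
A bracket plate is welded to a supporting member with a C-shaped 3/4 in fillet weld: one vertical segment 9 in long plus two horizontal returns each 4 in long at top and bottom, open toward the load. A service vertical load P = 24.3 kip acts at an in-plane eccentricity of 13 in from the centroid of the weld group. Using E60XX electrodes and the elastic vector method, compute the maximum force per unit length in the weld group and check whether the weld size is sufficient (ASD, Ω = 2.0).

f_max ≈ 7.76 kip/in; adequate

E60XX → F_EXX = 60 ksi.
Total weld length L_w = 17 in. Treat welds as unit-width lines.
Centroid: x̄ = 2×4×2 / 17 = 0.9412 in from the vertical weld.
Polar moment about centroid: J = I_x + I_y = [9³/12 + 2×4×4.5²] + [9×0.9412² + 2(4³/12 + 4×1.059²)] = 250.4 in³.
Direct shear f_v = P/L_w = 24.3 / 17 = 1.429 kip/in (vertical).
Torsion M = P·e = 24.3 × 13 = 315.9 kip·in.
Critical point at (x, y) = (3.059, 4.5) from centroid. f_tx = M·y/J = 5.678 kip/in; f_ty = M·x/J = 3.86 kip/in.
Resultant f_max = √[f_tx² + (f_v + f_ty)²] = √[5.678² + (1.429 + 3.86)²] = 7.76 kip/in.
Capacity per unit length: r_n/Ω = (1/2.0) × 0.6 × 60 × (0.707 × 0.75) = 9.544 kip/in.
7.76 ≤ 9.544 → adequate.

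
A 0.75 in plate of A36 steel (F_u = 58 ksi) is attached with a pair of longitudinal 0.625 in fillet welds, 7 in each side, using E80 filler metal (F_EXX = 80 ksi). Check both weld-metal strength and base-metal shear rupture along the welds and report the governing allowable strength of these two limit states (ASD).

R_n/Ω ≈ 148 kip (weld metal governs)

t_e = 0.707 × 0.625 = 0.4419 in; L = 14 in.
Weld metal: R_n/Ω = (1/2.0) × 0.6 × 80 × 0.4419 × 14 = 148.5 kip.
Base metal (shear rupture): R_n/Ω = (1/2.0) × 0.6 × 58 × 0.75 × 14 = 182.7 kip.
Governing: weld metal.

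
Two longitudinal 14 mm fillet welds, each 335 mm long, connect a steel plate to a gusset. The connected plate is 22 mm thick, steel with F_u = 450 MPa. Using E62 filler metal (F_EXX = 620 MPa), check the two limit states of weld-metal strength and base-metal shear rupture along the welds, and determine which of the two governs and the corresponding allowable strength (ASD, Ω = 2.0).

t_e = 0.707 × 14 = 9.898 mm; L = 670 mm.
Weld metal: R_n/Ω = (1/2.0) × 0.6 × 620 × 9.898 × 670 × 10⁻³ = 1233 kN.
Base metal (shear rupture): R_n/Ω = (1/2.0) × 0.6 × 450 × 22 × 670 × 10⁻³ = 1990 kN.
Governing: weld metal.

R_n/Ω ≈ 1230 kN (weld metal governs)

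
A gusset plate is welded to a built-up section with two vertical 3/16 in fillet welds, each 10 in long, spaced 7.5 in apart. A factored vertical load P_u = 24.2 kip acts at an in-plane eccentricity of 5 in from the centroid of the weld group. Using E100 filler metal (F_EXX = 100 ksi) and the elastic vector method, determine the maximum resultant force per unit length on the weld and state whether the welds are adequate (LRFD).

f_max ≈ 2.6 kip/in; adequate

Total weld length L_w = 20 in. Treat welds as unit-width lines.
Polar moment about centroid: J = 2[d³/12 + d(b/2)²] = 2[10³/12 + 10×3.75²] = 447.9 in³.
Direct shear f_v = P/L_w = 24.2 / 20 = 1.21 kip/in (vertical).
Torsion M = P·e = 24.2 × 5 = 121 kip·in.
Critical point at (x, y) = (3.75, 5) from centroid. f_tx = M·y/J = 1.351 kip/in; f_ty = M·x/J = 1.013 kip/in.
Resultant f_max = √[f_tx² + (f_v + f_ty)²] = √[1.351² + (1.21 + 1.013)²] = 2.601 kip/in.
Capacity per unit length: φr_n = 0.75 × 0.6 × 100 × (0.707 × 0.1875) = 5.965 kip/in.
2.601 ≤ 5.965 → adequate.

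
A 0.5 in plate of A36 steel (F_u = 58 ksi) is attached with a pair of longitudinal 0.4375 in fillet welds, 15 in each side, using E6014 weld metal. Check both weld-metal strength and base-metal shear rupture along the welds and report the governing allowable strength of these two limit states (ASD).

R_n/Ω ≈ 167 kips (weld metal governs)

E60XX → F_EXX = 60 ksi.
t_e = 0.707 × 0.4375 = 0.3093 in; L = 30 in.
Weld metal: R_n/Ω = (1/2.0) × 0.6 × 60 × 0.3093 × 30 = 167 kips.
Base metal (shear rupture): R_n/Ω = (1/2.0) × 0.6 × 58 × 0.5 × 30 = 261 kips.
Governing: weld metal.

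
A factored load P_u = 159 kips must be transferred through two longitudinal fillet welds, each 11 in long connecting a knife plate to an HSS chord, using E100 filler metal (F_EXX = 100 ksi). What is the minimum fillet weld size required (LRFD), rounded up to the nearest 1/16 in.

Total weld length L = 22 in.
Required throat t_e = P_u / (φ × 0.6 F_EXX × L) = 159 / (0.75 × 0.6 × 100 × 22) = 0.1606 in.
Required leg w = t_e / 0.707 = 0.2272 in → use 1/4 in.

w = 1/4 in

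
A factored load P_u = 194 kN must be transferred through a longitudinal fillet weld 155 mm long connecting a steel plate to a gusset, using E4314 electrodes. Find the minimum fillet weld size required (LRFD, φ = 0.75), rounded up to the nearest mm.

E43XX → F_EXX = 430 MPa.
Total weld length L = 155 mm.
Required throat t_e = P_u / (φ × 0.6 F_EXX × L) = 194 / (0.75 × 0.6 × 430 × 155 × 10⁻³) = 6.468 mm.
Required leg w = t_e / 0.707 = 9.149 mm → use 10 mm.

w = 10 mm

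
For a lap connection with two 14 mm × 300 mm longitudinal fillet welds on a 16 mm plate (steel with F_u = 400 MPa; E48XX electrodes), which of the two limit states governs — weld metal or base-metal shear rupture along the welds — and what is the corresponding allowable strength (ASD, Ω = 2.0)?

R_n/Ω ≈ 855 kN (weld metal governs)

E48XX → F_EXX = 480 MPa.
t_e = 0.707 × 14 = 9.898 mm; L = 600 mm.
Weld metal: R_n/Ω = (1/2.0) × 0.6 × 480 × 9.898 × 600 × 10⁻³ = 855.2 kN.
Base metal (shear rupture): R_n/Ω = (1/2.0) × 0.6 × 400 × 16 × 600 × 10⁻³ = 1152 kN.
Governing: weld metal.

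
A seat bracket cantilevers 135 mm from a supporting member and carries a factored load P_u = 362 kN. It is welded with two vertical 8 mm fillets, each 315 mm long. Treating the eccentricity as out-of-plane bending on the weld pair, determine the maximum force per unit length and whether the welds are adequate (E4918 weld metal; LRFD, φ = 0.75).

E49XX → F_EXX = 490 MPa.
L_w = 2 × 315 = 630 mm; section modulus (unit throat) S = 2 × L²/6 = 33080 mm².
Direct shear f_v = P/L_w = 362×10³/630 = 574.6 N/mm.
Moment M = P × e = 362×10³ × 135 = 48870000 N·mm; bending f_b = M/S = 1478 N/mm.
f_max = √(f_v² + f_b²) = √(574.6² + 1478²) = 1585 N/mm.
φr_n = 0.75 × 0.6 × 490 × (0.707 × 8) = 1247 N/mm → NOT adequate.

f_max ≈ 1590 N/mm; NOT adequate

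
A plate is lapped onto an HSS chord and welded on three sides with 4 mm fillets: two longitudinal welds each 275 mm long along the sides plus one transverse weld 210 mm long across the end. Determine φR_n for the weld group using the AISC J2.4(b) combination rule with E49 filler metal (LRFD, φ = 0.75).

E49XX → F_EXX = 490 MPa.
t_e = 0.707 × 4 = 2.828 mm.
R_nwl = 0.6 × 490 × 2.828 × 550 × 10⁻³ = 457.3 kN (longitudinal, 2 welds).
R_nwt = 0.6 × 490 × 2.828 × 210 × 10⁻³ = 174.6 kN (transverse, base value).
(i) R_nwl + R_nwt = 631.9 kN; (ii) 0.85 R_nwl + 1.5 R_nwt = 650.6 kN.
R_n = max = 650.6 kN [governs: (ii)]; φR_n = 487.9 kN.

φR_n ≈ 488 kN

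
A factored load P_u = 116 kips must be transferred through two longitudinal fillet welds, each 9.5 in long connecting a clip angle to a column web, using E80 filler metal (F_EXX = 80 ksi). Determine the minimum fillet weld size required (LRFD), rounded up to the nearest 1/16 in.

Total weld length L = 19 in.
Required throat t_e = P_u / (φ × 0.6 F_EXX × L) = 116 / (0.75 × 0.6 × 80 × 19) = 0.1696 in.
Required leg w = t_e / 0.707 = 0.2399 in → use 1/4 in.

w = 1/4 in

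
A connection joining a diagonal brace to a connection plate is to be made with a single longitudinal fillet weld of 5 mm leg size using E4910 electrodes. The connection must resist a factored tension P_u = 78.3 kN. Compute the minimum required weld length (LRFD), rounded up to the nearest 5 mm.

L = 105 mm

E49XX → F_EXX = 490 MPa.
Throat t_e = 0.707 × 5 = 3.535 mm.
φr_n = 0.75 × 0.6 × 490 × 3.535 × 10⁻³ = 0.7795 kN/mm.
L_req = P_u / φr_n = 78.3 / 0.7795 = 100.5 mm total.
Round up → use L = 105 mm.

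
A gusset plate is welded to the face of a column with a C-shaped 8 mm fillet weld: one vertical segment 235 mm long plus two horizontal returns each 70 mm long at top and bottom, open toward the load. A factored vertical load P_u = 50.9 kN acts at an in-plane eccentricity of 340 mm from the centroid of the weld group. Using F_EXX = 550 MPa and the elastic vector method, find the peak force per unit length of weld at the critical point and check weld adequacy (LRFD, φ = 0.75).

Total weld length L_w = 375 mm. Treat welds as unit-width lines.
Centroid: x̄ = 2×70×35 / 375 = 13.07 mm from the vertical weld.
Polar moment about centroid: J = I_x + I_y = [235³/12 + 2×70×117.5²] + [235×13.07² + 2(70³/12 + 70×21.93²)] = 3179000 mm³.
Direct shear f_v = P/L_w = 50.9×10³ / 375 = 135.7 N/mm (vertical).
Torsion M = P·e = 50.9×10³ × 340 = 17306000 N·mm.
Critical point at (x, y) = (56.93, 117.5) from centroid. f_tx = M·y/J = 639.7 N/mm; f_ty = M·x/J = 309.9 N/mm.
Resultant f_max = √[f_tx² + (f_v + f_ty)²] = √[639.7² + (135.7 + 309.9)²] = 779.6 N/mm.
Capacity per unit length: φr_n = 0.75 × 0.6 × 550 × (0.707 × 8) = 1400 N/mm.
779.6 ≤ 1400 → adequate.

f_max ≈ 780 N/mm; adequate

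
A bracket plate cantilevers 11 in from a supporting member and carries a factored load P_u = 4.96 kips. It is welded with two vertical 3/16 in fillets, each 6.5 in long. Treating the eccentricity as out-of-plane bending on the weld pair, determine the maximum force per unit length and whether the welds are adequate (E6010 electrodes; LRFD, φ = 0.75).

f_max ≈ 3.89 kip/in; NOT adequate

E60XX → F_EXX = 60 ksi.
L_w = 2 × 6.5 = 13 in; section modulus (unit throat) S = 2 × L²/6 = 14.08 in².
Direct shear f_v = P/L_w = 4.96/13 = 0.3815 kip/in.
Moment M = P × e = 4.96 × 11 = 54.56 kip·in; bending f_b = M/S = 3.874 kip/in.
f_max = √(f_v² + f_b²) = √(0.3815² + 3.874²) = 3.893 kip/in.
φr_n = 0.75 × 0.6 × 60 × (0.707 × 0.1875) = 3.579 kip/in → NOT adequate.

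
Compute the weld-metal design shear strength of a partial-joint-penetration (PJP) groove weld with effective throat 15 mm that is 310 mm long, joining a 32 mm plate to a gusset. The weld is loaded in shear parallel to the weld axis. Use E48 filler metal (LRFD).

E48XX → F_EXX = 480 MPa.
Effective throat (given) t_e = 15 mm.
A_we = 15 × 310 = 4650 mm².
F_nw = 0.6 F_EXX = 288 MPa.
φR_n = 0.75 × 288 × 4650 × 10⁻³ = 1004 kN.

φR_n ≈ 1000 kN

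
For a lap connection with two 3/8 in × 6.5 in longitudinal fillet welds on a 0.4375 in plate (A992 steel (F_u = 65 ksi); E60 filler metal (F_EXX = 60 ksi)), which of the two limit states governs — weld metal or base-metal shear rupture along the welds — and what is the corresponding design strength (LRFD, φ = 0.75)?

φR_n ≈ 93.1 kips (weld metal governs)

t_e = 0.707 × 0.375 = 0.2651 in; L = 13 in.
Weld metal: φR_n = 0.75 × 0.6 × 60 × 0.2651 × 13 = 93.06 kips.
Base metal (shear rupture): φR_n = 0.75 × 0.6 × 65 × 0.4375 × 13 = 166.4 kips.
Governing: weld metal.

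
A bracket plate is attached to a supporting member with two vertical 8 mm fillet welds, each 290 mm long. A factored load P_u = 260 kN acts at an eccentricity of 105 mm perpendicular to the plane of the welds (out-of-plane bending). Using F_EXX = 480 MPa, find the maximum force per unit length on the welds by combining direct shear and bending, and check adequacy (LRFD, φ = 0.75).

L_w = 2 × 290 = 580 mm; section modulus (unit throat) S = 2 × L²/6 = 28030 mm².
Direct shear f_v = P/L_w = 260×10³/580 = 448.3 N/mm.
Moment M = P × e = 260×10³ × 105 = 27300000 N·mm; bending f_b = M/S = 973.8 N/mm.
f_max = √(f_v² + f_b²) = √(448.3² + 973.8²) = 1072 N/mm.
φr_n = 0.75 × 0.6 × 480 × (0.707 × 8) = 1222 N/mm → adequate.

f_max ≈ 1070 N/mm; adequate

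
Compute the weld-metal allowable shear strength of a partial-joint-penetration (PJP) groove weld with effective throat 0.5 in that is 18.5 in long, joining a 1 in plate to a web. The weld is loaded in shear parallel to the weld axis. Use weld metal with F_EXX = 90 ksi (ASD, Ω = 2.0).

R_n/Ω ≈ 250 kips

Effective throat (given) t_e = 0.5 in.
A_we = 0.5 × 18.5 = 9.25 in².
F_nw = 0.6 F_EXX = 54 ksi.
R_n/Ω = (54 × 9.25) / 2.0 = 249.8 kips.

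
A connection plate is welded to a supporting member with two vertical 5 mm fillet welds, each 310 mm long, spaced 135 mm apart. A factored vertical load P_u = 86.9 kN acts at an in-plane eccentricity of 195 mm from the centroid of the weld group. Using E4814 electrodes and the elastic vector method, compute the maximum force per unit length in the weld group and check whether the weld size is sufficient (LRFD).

f_max ≈ 443 N/mm; adequate

E48XX → F_EXX = 480 MPa.
Total weld length L_w = 620 mm. Treat welds as unit-width lines.
Polar moment about centroid: J = 2[d³/12 + d(b/2)²] = 2[310³/12 + 310×67.5²] = 7790000 mm³.
Direct shear f_v = P/L_w = 86.9×10³ / 620 = 140.2 N/mm (vertical).
Torsion M = P·e = 86.9×10³ × 195 = 16946000 N·mm.
Critical point at (x, y) = (67.5, 155) from centroid. f_tx = M·y/J = 337.2 N/mm; f_ty = M·x/J = 146.8 N/mm.
Resultant f_max = √[f_tx² + (f_v + f_ty)²] = √[337.2² + (140.2 + 146.8)²] = 442.8 N/mm.
Capacity per unit length: φr_n = 0.75 × 0.6 × 480 × (0.707 × 5) = 763.6 N/mm.
442.8 ≤ 763.6 → adequate.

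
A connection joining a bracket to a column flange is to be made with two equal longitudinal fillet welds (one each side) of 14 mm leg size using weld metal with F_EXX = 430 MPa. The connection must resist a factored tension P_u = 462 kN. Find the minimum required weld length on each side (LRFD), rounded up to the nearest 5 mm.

L = 125 mm on each side

Throat t_e = 0.707 × 14 = 9.898 mm.
φr_n = 0.75 × 0.6 × 430 × 9.898 × 10⁻³ = 1.915 kN/mm.
L_req = P_u / φr_n = 462 / 1.915 = 241.2 mm total.
Per side: 241.2 / 2 = 120.6 mm.
Round up → use L = 125 mm on each side.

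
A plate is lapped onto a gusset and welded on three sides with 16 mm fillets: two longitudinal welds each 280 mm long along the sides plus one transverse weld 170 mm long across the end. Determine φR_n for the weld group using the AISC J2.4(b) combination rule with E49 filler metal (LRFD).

E49XX → F_EXX = 490 MPa.
t_e = 0.707 × 16 = 11.31 mm.
R_nwl = 0.6 × 490 × 11.31 × 560 × 10⁻³ = 1862 kN (longitudinal, 2 welds).
R_nwt = 0.6 × 490 × 11.31 × 170 × 10⁻³ = 565.4 kN (transverse, base value).
(i) R_nwl + R_nwt = 2428 kN; (ii) 0.85 R_nwl + 1.5 R_nwt = 2431 kN.
R_n = max = 2431 kN [governs: (ii)]; φR_n = 1823 kN.

φR_n ≈ 1820 kN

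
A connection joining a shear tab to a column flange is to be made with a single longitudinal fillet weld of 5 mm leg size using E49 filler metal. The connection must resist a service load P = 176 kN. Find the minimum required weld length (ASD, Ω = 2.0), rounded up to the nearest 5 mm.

L = 340 mm

E49XX → F_EXX = 490 MPa.
Throat t_e = 0.707 × 5 = 3.535 mm.
r_n/Ω = (0.6 × 490 × 3.535) / 2.0 = 519.6 N/mm = 0.5196 kN/mm.
L_req = P / (r_n/Ω) = 176 / 0.5196 = 338.7 mm total.
Round up → use L = 340 mm.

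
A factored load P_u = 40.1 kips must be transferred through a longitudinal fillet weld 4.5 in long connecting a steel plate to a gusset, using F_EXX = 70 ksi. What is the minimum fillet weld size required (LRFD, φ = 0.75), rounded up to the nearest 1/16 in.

w = 7/16 in

Total weld length L = 4.5 in.
Required throat t_e = P_u / (φ × 0.6 F_EXX × L) = 40.1 / (0.75 × 0.6 × 70 × 4.5) = 0.2829 in.
Required leg w = t_e / 0.707 = 0.4001 in → use 7/16 in.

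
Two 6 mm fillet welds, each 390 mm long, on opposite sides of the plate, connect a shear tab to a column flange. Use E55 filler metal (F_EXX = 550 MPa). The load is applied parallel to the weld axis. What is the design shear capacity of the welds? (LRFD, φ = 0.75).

φR_n ≈ 819 kN

Effective throat t_e = 0.707 × 6 = 4.242 mm.
Total length L = 780 mm; A_we = 4.242 × 780 = 3309 mm².
F_nw = 0.6 F_EXX = 0.6 × 550 = 330 MPa.
φR_n = 0.75 × 330 × 3309 × 10⁻³ = 818.9 kN.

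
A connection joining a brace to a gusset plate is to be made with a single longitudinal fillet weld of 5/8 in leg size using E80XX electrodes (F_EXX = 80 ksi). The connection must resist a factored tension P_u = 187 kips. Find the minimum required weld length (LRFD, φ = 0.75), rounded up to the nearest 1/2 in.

Throat t_e = 0.707 × 0.625 = 0.4419 in.
φr_n = 0.75 × 0.6 × 80 × 0.4419 = 15.91 kips/in.
L_req = P_u / φr_n = 187 / 15.91 = 11.76 in total.
Round up → use L = 12 in.

L = 12 in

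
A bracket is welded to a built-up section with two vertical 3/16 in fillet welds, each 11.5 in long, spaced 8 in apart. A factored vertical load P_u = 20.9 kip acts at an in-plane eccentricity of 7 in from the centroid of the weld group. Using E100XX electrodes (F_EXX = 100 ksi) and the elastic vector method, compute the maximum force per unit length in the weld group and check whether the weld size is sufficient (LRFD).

Total weld length L_w = 23 in. Treat welds as unit-width lines.
Polar moment about centroid: J = 2[d³/12 + d(b/2)²] = 2[11.5³/12 + 11.5×4²] = 621.5 in³.
Direct shear f_v = P/L_w = 20.9 / 23 = 0.9087 kip/in (vertical).
Torsion M = P·e = 20.9 × 7 = 146.3 kip·in.
Critical point at (x, y) = (4, 5.75) from centroid. f_tx = M·y/J = 1.354 kip/in; f_ty = M·x/J = 0.9416 kip/in.
Resultant f_max = √[f_tx² + (f_v + f_ty)²] = √[1.354² + (0.9087 + 0.9416)²] = 2.293 kip/in.
Capacity per unit length: φr_n = 0.75 × 0.6 × 100 × (0.707 × 0.1875) = 5.965 kip/in.
2.293 ≤ 5.965 → adequate.

f_max ≈ 2.29 kip/in; adequate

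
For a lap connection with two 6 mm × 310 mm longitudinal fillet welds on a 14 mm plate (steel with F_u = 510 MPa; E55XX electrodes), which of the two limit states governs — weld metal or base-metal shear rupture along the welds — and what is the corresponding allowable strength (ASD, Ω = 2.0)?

E55XX → F_EXX = 550 MPa.
t_e = 0.707 × 6 = 4.242 mm; L = 620 mm.
Weld metal: R_n/Ω = (1/2.0) × 0.6 × 550 × 4.242 × 620 × 10⁻³ = 434 kN.
Base metal (shear rupture): R_n/Ω = (1/2.0) × 0.6 × 510 × 14 × 620 × 10⁻³ = 1328 kN.
Governing: weld metal.

R_n/Ω ≈ 434 kN (weld metal governs)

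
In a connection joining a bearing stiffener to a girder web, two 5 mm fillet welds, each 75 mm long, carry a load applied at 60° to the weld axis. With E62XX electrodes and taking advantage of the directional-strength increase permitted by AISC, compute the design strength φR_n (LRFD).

φR_n ≈ 208 kN

E62XX → F_EXX = 620 MPa.
t_e = 0.707 × 5 = 3.535 mm; A_we = 3.535 × 150 = 530.2 mm².
Directional factor: 1.0 + 0.5 sin^1.5(60°) = 1.403.
F_nw = 0.6 × 620 × 1.403 = 521.9 MPa.
φR_n = 0.75 × 521.9 × 530.2 × 10⁻³ = 207.6 kN.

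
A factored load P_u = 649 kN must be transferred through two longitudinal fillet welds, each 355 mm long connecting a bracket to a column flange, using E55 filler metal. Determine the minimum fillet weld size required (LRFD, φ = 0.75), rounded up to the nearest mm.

E55XX → F_EXX = 550 MPa.
Total weld length L = 710 mm.
Required throat t_e = P_u / (φ × 0.6 F_EXX × L) = 649 / (0.75 × 0.6 × 550 × 710 × 10⁻³) = 3.693 mm.
Required leg w = t_e / 0.707 = 5.224 mm → use 6 mm.

w = 6 mm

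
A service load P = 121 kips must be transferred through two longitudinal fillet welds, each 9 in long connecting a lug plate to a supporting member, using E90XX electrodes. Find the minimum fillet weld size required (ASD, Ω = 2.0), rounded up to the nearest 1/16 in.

w = 3/8 in

E90XX → F_EXX = 90 ksi.
Total weld length L = 18 in.
Required throat t_e = P × Ω / (0.6 F_EXX × L) = 121 × 2.0 / (0.6 × 90 × 18) = 0.249 in.
Required leg w = t_e / 0.707 = 0.3522 in → use 3/8 in.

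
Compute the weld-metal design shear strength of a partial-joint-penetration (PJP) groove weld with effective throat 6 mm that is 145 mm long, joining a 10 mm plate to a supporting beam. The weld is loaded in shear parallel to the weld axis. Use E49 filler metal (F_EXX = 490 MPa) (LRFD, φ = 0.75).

Effective throat (given) t_e = 6 mm.
A_we = 6 × 145 = 870 mm².
F_nw = 0.6 F_EXX = 294 MPa.
φR_n = 0.75 × 294 × 870 × 10⁻³ = 191.8 kN.

φR_n ≈ 192 kN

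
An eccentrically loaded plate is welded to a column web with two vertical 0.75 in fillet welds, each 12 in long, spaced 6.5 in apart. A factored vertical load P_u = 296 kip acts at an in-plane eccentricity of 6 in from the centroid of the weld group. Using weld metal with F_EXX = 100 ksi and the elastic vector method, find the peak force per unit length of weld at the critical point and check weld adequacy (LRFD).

Total weld length L_w = 24 in. Treat welds as unit-width lines.
Polar moment about centroid: J = 2[d³/12 + d(b/2)²] = 2[12³/12 + 12×3.25²] = 541.5 in³.
Direct shear f_v = P/L_w = 296 / 24 = 12.33 kip/in (vertical).
Torsion M = P·e = 296 × 6 = 1776 kip·in.
Critical point at (x, y) = (3.25, 6) from centroid. f_tx = M·y/J = 19.68 kip/in; f_ty = M·x/J = 10.66 kip/in.
Resultant f_max = √[f_tx² + (f_v + f_ty)²] = √[19.68² + (12.33 + 10.66)²] = 30.26 kip/in.
Capacity per unit length: φr_n = 0.75 × 0.6 × 100 × (0.707 × 0.75) = 23.86 kip/in.
30.26 > 23.86 → NOT adequate.

f_max ≈ 30.3 kip/in; NOT adequate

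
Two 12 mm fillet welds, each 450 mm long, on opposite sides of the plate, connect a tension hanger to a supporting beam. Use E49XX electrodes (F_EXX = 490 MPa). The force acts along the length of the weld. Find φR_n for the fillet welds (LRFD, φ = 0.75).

φR_n ≈ 1680 kN

Effective throat t_e = 0.707 × 12 = 8.484 mm.
Total length L = 900 mm; A_we = 8.484 × 900 = 7636 mm².
F_nw = 0.6 F_EXX = 0.6 × 490 = 294 MPa.
φR_n = 0.75 × 294 × 7636 × 10⁻³ = 1684 kN.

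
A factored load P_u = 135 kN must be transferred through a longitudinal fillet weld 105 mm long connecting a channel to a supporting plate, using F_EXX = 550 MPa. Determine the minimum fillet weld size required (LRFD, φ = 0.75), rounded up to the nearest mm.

Total weld length L = 105 mm.
Required throat t_e = P_u / (φ × 0.6 F_EXX × L) = 135 / (0.75 × 0.6 × 550 × 105 × 10⁻³) = 5.195 mm.
Required leg w = t_e / 0.707 = 7.348 mm → use 8 mm.

w = 8 mm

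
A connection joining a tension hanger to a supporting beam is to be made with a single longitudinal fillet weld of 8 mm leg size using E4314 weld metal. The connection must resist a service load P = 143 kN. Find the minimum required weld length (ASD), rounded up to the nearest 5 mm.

E43XX → F_EXX = 430 MPa.
Throat t_e = 0.707 × 8 = 5.656 mm.
r_n/Ω = (0.6 × 430 × 5.656) / 2.0 = 729.6 N/mm = 0.7296 kN/mm.
L_req = P / (r_n/Ω) = 143 / 0.7296 = 196 mm total.
Round up → use L = 200 mm.

L = 200 mm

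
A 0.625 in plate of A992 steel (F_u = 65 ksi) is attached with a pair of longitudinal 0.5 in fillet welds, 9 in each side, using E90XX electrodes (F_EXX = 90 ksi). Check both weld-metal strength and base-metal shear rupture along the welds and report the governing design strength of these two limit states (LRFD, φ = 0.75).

t_e = 0.707 × 0.5 = 0.3535 in; L = 18 in.
Weld metal: φR_n = 0.75 × 0.6 × 90 × 0.3535 × 18 = 257.7 kips.
Base metal (shear rupture): φR_n = 0.75 × 0.6 × 65 × 0.625 × 18 = 329.1 kips.
Governing: weld metal.

φR_n ≈ 258 kips (weld metal governs)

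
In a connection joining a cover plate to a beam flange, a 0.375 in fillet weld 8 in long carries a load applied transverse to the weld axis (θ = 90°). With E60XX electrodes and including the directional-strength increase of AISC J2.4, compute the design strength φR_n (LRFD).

E60XX → F_EXX = 60 ksi.
t_e = 0.707 × 0.375 = 0.2651 in; A_we = 0.2651 × 8 = 2.121 in².
Directional factor: 1.0 + 0.5 sin^1.5(90°) = 1.5.
F_nw = 0.6 × 60 × 1.5 = 54 ksi.
φR_n = 0.75 × 54 × 2.121 = 85.9 kip.

φR_n ≈ 85.9 kip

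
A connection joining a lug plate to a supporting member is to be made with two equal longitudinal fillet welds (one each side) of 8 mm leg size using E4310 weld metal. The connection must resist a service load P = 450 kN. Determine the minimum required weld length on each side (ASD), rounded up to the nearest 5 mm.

E43XX → F_EXX = 430 MPa.
Throat t_e = 0.707 × 8 = 5.656 mm.
r_n/Ω = (0.6 × 430 × 5.656) / 2.0 = 729.6 N/mm = 0.7296 kN/mm.
L_req = P / (r_n/Ω) = 450 / 0.7296 = 616.8 mm total.
Per side: 616.8 / 2 = 308.4 mm.
Round up → use L = 310 mm on each side.

L = 310 mm on each side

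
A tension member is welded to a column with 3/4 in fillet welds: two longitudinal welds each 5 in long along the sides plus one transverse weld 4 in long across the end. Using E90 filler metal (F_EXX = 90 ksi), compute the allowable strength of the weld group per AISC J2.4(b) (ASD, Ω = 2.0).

R_n/Ω ≈ 208 kip

t_e = 0.707 × 0.75 = 0.5302 in.
R_nwl = 0.6 × 90 × 0.5302 × 10 = 286.3 kip (longitudinal, 2 welds).
R_nwt = 0.6 × 90 × 0.5302 × 4 = 114.5 kip (transverse, base value).
(i) R_nwl + R_nwt = 400.9 kip; (ii) 0.85 R_nwl + 1.5 R_nwt = 415.2 kip.
R_n = max = 415.2 kip [governs: (ii)]; R_n/Ω = 207.6 kip.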